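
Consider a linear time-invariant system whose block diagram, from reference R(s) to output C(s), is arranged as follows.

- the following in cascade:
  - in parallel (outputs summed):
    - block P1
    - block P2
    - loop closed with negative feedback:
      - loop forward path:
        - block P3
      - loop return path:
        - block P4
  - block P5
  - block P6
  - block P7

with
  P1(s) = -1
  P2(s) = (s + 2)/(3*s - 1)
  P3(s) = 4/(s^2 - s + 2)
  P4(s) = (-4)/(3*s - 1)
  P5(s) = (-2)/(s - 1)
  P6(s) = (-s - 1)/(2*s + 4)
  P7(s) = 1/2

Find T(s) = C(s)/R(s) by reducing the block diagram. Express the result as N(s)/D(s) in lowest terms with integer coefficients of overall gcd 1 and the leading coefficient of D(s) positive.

Step 1 - reduce the feedback loop with forward P3 and return P4 -> (12*s - 4)/(3*s^3 - 4*s^2 + 7*s - 18)
Step 2 - parallel reduction of P1, P2, [P3/(1+P3*P4)] -> (-6*s^4 + 17*s^3 + 10*s^2 + 33*s - 50)/(9*s^4 - 15*s^3 + 25*s^2 - 61*s + 18)
Step 3 - cascade (P1+P2+[P3/(1+P3*P4)]), P5, P6, P7: this yields T(s), and no further normalization is needed

Therefore the answer is (-6*s^5 + 11*s^4 + 27*s^3 + 43*s^2 - 17*s - 50)/(18*s^6 - 12*s^5 - 16*s^4 - 12*s^3 - 186*s^2 + 280*s - 72).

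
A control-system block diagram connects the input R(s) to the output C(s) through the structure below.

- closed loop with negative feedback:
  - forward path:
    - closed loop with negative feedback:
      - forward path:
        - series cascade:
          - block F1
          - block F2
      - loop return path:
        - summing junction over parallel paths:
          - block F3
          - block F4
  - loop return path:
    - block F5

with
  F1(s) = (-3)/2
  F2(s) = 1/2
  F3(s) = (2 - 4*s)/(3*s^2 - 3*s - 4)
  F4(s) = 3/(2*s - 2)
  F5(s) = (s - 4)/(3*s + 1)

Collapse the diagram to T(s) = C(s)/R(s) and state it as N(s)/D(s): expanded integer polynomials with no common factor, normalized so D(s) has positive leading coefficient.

Step 1 - cascade F1, F2; result (-3)/4
Step 2 - reduce the parallel group F3, F4; result (s^2 + 3*s - 16)/(6*s^3 - 12*s^2 - 2*s + 8)
Step 3 - feedback reduction of (F1*F2), (F3+F4); result (-18*s^3 + 36*s^2 + 6*s - 24)/(24*s^3 - 51*s^2 - 17*s + 80)
Step 4 - reduce the feedback loop with forward [(F1*F2)/(1+(F1*F2)*(F3+F4))] and return F5, which is the overall transfer function T(s) = C(s)/R(s) in lowest terms

Final answer: (-54*s^4 + 90*s^3 + 54*s^2 - 66*s - 24)/(54*s^4 - 21*s^3 - 240*s^2 + 175*s + 176)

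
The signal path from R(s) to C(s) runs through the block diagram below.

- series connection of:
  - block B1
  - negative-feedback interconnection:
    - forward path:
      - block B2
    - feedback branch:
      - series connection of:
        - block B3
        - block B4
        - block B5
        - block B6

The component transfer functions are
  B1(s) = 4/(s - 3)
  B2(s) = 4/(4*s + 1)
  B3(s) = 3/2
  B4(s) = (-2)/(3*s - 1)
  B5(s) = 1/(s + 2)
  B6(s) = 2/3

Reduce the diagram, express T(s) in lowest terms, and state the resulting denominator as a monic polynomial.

Answer: s^4 - 13*s^3/12 - 6*s^2 - s/12 + 5/2

Working:
(1) series reduction of B3, B4, B5, B6 -> (-2)/(3*s^2 + 5*s - 2)
(2) reduce the feedback loop with forward B2 and return (B3*B4*B5*B6) -> (12*s^2 + 20*s - 8)/(12*s^3 + 23*s^2 - 3*s - 10)
(3) cascade B1, [B2/(1+B2*(B3*B4*B5*B6))] -> (48*s^2 + 80*s - 32)/(12*s^4 - 13*s^3 - 72*s^2 - s + 30)
Step 3 gives the fully reduced T(s), with no common factor left to cancel. The denominator's leading coefficient is 12, so divide each of its coefficients by 12 to get the monic form.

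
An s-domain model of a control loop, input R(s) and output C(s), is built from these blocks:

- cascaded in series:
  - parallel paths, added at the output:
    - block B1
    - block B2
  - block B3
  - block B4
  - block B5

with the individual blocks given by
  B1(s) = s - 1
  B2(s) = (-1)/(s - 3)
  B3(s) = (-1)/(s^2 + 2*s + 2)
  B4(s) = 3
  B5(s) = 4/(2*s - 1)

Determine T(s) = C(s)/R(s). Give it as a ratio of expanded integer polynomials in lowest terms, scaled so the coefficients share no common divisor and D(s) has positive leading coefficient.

1. add B1, B2 (parallel) gives (s^2 - 4*s + 2)/(s - 3)
2. multiply (B1+B2), B3, B4, B5 (series); the result is T(s) itself (integer coefficients, no common factor, positive leading denominator coefficient)

Answer: (-12*s^2 + 48*s - 24)/(2*s^4 - 3*s^3 - 7*s^2 - 8*s + 6)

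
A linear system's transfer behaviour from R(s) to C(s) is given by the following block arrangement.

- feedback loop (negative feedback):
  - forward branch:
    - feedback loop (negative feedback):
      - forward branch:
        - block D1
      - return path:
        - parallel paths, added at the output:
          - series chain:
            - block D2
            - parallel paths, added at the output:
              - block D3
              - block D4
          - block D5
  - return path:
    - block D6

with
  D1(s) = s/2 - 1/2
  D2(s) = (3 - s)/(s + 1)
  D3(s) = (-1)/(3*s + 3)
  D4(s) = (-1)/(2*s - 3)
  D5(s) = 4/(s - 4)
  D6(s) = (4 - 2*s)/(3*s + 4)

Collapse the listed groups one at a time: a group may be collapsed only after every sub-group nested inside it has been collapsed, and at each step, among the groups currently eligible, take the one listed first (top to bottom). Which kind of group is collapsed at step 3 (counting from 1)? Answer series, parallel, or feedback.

(1) combine D3, D4 in parallel
(2) cascade D2, (D3+D4)
(3) parallel reduction of (D2*(D3+D4)), D5
(4) reduce the feedback loop with forward D1 and return ((D2*(D3+D4))+D5)
(5) apply the feedback formula to [D1/(1+D1*((D2*(D3+D4))+D5))], D6
Step 3 collapses a parallel group.

Final answer: parallel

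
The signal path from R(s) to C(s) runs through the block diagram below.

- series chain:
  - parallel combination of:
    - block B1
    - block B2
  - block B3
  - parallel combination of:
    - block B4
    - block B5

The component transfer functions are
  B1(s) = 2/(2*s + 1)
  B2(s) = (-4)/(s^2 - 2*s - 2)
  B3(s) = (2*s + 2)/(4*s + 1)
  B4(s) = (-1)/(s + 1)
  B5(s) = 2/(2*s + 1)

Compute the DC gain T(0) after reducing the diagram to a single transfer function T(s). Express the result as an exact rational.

Reducing step by step:

Step 1. combine B1, B2 in parallel; result (2*s^2 - 12*s - 8)/(2*s^3 - 3*s^2 - 6*s - 2)
Step 2. add B4, B5 (parallel); result 1/(2*s^2 + 3*s + 1)
Step 3. reduce the series chain (B1+B2), B3, (B4+B5); result (4*s^2 - 24*s - 16)/(16*s^5 - 12*s^4 - 64*s^3 - 55*s^2 - 18*s - 2)
That last expression is T(s); at s = 0 only the constant terms survive, so T(0) = -16/(-2) = 8.

Answer: 8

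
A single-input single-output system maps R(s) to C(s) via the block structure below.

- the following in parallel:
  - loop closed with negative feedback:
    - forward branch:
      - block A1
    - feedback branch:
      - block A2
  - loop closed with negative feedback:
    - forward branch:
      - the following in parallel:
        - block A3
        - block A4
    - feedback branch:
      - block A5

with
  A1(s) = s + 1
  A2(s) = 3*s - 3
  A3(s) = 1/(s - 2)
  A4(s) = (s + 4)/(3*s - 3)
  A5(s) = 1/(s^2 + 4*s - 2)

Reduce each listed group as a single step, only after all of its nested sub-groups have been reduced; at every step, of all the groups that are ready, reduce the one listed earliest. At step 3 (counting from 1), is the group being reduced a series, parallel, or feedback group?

Reducing step by step:

(1) feedback reduction of A1, A2
(2) sum the parallel branches A3, A4
(3) apply the feedback formula to (A3+A4), A5
(4) parallel reduction of [A1/(1+A1*A2)], [(A3+A4)/(1+(A3+A4)*A5)]
Step 3: feedback.

Answer: feedback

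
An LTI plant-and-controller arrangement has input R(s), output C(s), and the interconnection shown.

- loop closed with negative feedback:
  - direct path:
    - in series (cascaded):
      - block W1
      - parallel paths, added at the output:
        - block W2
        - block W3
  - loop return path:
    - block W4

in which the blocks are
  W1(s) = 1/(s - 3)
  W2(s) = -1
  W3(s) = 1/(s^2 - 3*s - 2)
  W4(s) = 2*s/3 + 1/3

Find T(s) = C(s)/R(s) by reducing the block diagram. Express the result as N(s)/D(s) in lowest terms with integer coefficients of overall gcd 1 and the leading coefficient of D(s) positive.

Step 1 - parallel reduction of W2, W3: (-s^2 + 3*s + 3)/(s^2 - 3*s - 2)
Step 2 - multiply W1, (W2+W3) (series): (-s^2 + 3*s + 3)/(s^3 - 6*s^2 + 7*s + 6)
Step 3 - collapse the loop ((W1*(W2+W3)) forward, W4 return), giving the overall T(s)

Final answer: (-3*s^2 + 9*s + 9)/(s^3 - 13*s^2 + 30*s + 21)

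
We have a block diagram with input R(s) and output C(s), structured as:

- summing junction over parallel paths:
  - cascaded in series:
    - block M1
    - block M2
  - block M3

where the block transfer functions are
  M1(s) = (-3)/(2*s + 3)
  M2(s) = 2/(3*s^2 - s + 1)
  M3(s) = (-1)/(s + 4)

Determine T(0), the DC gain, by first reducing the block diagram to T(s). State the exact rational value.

Step 1. reduce the series chain M1, M2, giving (-6)/(6*s^3 + 7*s^2 - s + 3)
Step 2. sum the parallel branches (M1*M2), M3, giving (-6*s^3 - 7*s^2 - 5*s - 27)/(6*s^4 + 31*s^3 + 27*s^2 - s + 12)
DC gain: substitute s = 0 into T(s) from step 2: T(0) = -27/12 = -9/4.

Therefore the answer is -9/4.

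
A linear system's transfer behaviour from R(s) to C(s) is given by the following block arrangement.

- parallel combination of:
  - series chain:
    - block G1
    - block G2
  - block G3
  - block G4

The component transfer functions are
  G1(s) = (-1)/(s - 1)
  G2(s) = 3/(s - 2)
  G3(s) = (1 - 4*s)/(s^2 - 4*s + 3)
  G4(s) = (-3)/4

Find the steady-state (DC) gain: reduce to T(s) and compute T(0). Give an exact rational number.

The answer is -23/12.

Reasoning:
1. cascade G1, G2, giving (-3)/(s^2 - 3*s + 2)
2. add (G1*G2), G3, G4 (parallel), giving (-3*s^3 + 2*s^2 - 9*s + 46)/(4*s^3 - 24*s^2 + 44*s - 24)
Evaluating the step-2 result (the overall T(s)) at s = 0 gives T(0) = 46/(-24) = -23/12.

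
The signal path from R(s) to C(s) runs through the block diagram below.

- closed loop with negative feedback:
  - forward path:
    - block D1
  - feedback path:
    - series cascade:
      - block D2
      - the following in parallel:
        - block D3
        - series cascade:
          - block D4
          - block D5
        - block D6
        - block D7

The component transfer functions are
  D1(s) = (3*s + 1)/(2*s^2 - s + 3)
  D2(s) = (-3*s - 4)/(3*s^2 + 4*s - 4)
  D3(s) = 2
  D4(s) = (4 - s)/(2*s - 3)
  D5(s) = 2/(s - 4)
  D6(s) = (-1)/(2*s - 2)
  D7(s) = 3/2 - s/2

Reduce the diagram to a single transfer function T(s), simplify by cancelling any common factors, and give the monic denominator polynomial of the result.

The answer is s^6 - 11*s^5/12 - 167*s^4/24 + 81*s^3/8 + 53*s^2/12 - 7*s/6 - 23/3.

Reasoning:
Step 1: cascade D4, D5, giving (-2)/(2*s - 3)
Step 2: parallel reduction of D3, (D4*D5), D6, D7, giving (-2*s^3 + 19*s^2 - 44*s + 28)/(4*s^2 - 10*s + 6)
Step 3: multiply D2, (D3+(D4*D5)+D6+D7) (series), giving (6*s^4 - 49*s^3 + 56*s^2 + 92*s - 112)/(12*s^4 - 14*s^3 - 38*s^2 + 64*s - 24)
Step 4: reduce the feedback loop with forward D1 and return (D2*(D3+(D4*D5)+D6+D7)), giving (36*s^5 - 30*s^4 - 128*s^3 + 154*s^2 - 8*s - 24)/(24*s^6 - 22*s^5 - 167*s^4 + 243*s^3 + 106*s^2 - 28*s - 184)
That last expression is T(s), already simplified. Scaling its denominator by 1/24 (the reciprocal of the leading coefficient) yields the monic denominator.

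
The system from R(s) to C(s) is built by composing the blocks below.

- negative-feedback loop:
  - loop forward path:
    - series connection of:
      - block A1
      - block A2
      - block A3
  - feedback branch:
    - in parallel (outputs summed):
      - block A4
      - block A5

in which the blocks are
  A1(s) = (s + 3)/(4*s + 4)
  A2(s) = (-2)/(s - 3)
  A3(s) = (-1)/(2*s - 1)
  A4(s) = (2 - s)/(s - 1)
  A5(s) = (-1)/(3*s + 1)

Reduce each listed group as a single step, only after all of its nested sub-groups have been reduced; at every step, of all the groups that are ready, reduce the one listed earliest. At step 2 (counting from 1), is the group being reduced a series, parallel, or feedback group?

Step 1. multiply A1, A2, A3 (series)
Step 2. add A4, A5 (parallel)
Step 3. reduce the feedback loop with forward (A1*A2*A3) and return (A4+A5)
Step 2 collapses a parallel group.

Final answer: parallel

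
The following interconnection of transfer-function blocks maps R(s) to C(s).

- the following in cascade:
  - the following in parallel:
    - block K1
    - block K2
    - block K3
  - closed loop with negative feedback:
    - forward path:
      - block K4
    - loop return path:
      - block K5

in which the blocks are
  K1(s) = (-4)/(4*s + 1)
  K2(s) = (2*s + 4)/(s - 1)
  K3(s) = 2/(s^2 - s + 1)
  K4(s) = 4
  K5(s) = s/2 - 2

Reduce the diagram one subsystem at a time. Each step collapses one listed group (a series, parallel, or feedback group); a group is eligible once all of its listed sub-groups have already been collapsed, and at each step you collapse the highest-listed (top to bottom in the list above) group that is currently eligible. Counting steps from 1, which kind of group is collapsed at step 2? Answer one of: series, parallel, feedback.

Step 1. add K1, K2, K3 (parallel)
Step 2. feedback reduction of K4, K5
Step 3. combine (K1+K2+K3), [K4/(1+K4*K5)] in series
Step 2 collapses a feedback group.

Final answer: feedback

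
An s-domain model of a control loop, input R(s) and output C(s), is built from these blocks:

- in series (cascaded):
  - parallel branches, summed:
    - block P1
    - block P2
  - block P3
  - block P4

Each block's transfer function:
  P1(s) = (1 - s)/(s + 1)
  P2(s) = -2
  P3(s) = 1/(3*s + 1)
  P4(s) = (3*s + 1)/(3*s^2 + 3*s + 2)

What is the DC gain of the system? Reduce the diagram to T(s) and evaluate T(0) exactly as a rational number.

1. reduce the parallel group P1, P2 = (-3*s - 1)/(s + 1)
2. multiply (P1+P2), P3, P4 (series) = (-3*s - 1)/(3*s^3 + 6*s^2 + 5*s + 2)
Step 2 gives the overall T(s). Then T(0) = -1/2.

Final answer: -1/2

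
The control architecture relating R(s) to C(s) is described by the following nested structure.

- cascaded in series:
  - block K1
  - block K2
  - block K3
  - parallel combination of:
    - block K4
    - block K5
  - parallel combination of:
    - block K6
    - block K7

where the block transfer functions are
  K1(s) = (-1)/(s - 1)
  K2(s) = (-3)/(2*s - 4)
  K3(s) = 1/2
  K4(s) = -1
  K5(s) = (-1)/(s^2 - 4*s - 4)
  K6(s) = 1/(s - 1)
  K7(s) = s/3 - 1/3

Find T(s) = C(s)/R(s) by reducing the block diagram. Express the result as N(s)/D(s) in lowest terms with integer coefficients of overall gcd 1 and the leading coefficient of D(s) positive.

(1) parallel reduction of K4, K5, giving (-s^2 + 4*s + 3)/(s^2 - 4*s - 4)
(2) reduce the parallel group K6, K7, giving (s^2 - 2*s + 4)/(3*s - 3)
(3) multiply K1, K2, K3, (K4+K5), (K6+K7) (series): this yields T(s), and no further normalization is needed

Answer: (-s^4 + 6*s^3 - 9*s^2 + 10*s + 12)/(4*s^5 - 32*s^4 + 68*s^3 - 24*s^2 - 48*s + 32)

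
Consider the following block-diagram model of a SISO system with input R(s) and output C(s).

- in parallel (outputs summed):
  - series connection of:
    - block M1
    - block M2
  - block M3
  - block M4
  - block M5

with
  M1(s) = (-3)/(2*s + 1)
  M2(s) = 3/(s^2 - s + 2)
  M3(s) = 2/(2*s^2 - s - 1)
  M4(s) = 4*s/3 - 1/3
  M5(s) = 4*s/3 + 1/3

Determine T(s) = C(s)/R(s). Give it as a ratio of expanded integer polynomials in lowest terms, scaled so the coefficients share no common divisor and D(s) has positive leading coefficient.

The answer is (16*s^5 - 24*s^4 + 32*s^3 - 2*s^2 - 49*s + 39)/(6*s^4 - 9*s^3 + 12*s^2 - 3*s - 6).

Reasoning:
Step 1. cascade M1, M2 -> (-9)/(2*s^3 - s^2 + 3*s + 2)
Step 2. add (M1*M2), M3, M4, M5 (parallel): this yields T(s), and no further normalization is needed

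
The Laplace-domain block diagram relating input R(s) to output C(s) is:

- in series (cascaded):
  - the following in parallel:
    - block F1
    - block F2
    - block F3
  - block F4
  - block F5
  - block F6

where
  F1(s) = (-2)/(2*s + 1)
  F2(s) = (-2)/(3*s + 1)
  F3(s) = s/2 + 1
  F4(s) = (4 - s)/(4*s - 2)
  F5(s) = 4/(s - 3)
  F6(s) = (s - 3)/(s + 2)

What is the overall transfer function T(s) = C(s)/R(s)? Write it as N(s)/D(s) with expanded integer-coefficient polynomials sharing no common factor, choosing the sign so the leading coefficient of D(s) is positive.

Step 1: parallel reduction of F1, F2, F3 gives (6*s^3 + 17*s^2 - 9*s - 6)/(12*s^2 + 10*s + 2)
Step 2: combine (F1+F2+F3), F4, F5, F6 in series - this is the overall T(s), already in the required normalized form

Answer: (-6*s^4 + 7*s^3 + 77*s^2 - 30*s - 24)/(12*s^4 + 28*s^3 + 5*s^2 - 7*s - 2)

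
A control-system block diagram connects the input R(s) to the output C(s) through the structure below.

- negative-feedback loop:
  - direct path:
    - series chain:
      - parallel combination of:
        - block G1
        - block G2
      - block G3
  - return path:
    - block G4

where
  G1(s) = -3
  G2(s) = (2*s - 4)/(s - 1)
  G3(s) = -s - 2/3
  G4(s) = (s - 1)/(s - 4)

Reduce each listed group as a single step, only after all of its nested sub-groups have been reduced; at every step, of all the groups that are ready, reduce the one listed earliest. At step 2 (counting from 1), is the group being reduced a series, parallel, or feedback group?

The answer is series.

Reasoning:
[1] parallel reduction of G1, G2
[2] multiply (G1+G2), G3 (series)
[3] feedback reduction of ((G1+G2)*G3), G4
So the answer for step 2 is series.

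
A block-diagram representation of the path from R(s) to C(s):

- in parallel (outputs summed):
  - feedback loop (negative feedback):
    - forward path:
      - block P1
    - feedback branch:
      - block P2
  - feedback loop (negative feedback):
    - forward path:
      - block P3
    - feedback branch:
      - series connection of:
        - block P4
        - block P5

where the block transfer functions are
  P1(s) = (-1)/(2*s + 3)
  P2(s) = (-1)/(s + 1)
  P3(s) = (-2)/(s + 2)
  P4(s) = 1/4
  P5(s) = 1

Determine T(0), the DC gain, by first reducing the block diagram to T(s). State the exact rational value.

Step 1: reduce the feedback loop with forward P1 and return P2, giving (-s - 1)/(2*s^2 + 5*s + 4)
Step 2: cascade P4, P5, giving 1/4
Step 3: close the feedback loop around P3, (P4*P5), giving (-4)/(2*s + 3)
Step 4: reduce the parallel group [P1/(1+P1*P2)], [P3/(1+P3*(P4*P5))], giving (-10*s^2 - 25*s - 19)/(4*s^3 + 16*s^2 + 23*s + 12)
DC gain: substitute s = 0 into T(s) from step 4: T(0) = -19/12.

Final answer: -19/12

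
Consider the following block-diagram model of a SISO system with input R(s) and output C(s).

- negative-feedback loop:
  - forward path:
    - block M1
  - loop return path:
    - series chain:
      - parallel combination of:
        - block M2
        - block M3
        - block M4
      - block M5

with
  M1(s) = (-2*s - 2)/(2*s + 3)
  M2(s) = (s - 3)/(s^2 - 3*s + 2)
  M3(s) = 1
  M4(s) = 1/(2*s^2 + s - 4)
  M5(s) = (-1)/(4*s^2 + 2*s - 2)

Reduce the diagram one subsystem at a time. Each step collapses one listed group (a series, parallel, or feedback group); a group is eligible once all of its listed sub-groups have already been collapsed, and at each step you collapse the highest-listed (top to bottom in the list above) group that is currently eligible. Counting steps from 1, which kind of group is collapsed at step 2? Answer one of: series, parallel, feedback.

Step 1: parallel reduction of M2, M3, M4
Step 2: series reduction of (M2+M3+M4), M5
Step 3: collapse the loop (M1 forward, ((M2+M3+M4)*M5) return)
The group at step 2 is a series group.

Final answer: series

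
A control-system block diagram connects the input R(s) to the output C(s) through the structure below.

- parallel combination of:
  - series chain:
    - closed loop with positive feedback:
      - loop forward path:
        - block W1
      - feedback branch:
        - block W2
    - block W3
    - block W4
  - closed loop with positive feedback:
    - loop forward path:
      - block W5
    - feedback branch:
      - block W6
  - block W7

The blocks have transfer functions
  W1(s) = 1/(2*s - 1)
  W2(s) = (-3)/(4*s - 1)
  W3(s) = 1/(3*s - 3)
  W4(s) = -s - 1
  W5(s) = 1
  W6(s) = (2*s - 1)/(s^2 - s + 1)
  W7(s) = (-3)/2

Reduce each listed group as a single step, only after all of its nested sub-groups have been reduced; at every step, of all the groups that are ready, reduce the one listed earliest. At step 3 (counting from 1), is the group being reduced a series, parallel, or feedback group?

Step 1: reduce the feedback loop with forward W1 and return W2
Step 2: multiply [W1/(1-W1*W2)], W3, W4 (series)
Step 3: collapse the loop (W5 forward, W6 return)
Step 4: parallel reduction of ([W1/(1-W1*W2)]*W3*W4), [W5/(1-W5*W6)], W7
Step 3: feedback.

Final answer: feedback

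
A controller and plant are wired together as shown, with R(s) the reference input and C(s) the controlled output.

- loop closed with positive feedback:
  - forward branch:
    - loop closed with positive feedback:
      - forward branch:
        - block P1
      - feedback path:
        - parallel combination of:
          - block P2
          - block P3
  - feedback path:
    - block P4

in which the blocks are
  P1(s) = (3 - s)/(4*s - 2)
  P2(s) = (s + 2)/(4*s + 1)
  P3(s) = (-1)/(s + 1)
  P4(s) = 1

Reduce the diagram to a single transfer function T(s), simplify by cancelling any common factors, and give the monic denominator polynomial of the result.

[1] combine P2, P3 in parallel: (s^2 - s + 1)/(4*s^2 + 5*s + 1)
[2] collapse the loop (P1 forward, (P2+P3) return): (-4*s^3 + 7*s^2 + 14*s + 3)/(17*s^3 + 8*s^2 - 2*s - 5)
[3] close the feedback loop around [P1/(1-P1*(P2+P3))], P4: (-4*s^3 + 7*s^2 + 14*s + 3)/(21*s^3 + s^2 - 16*s - 8)
Step 3 gives the fully reduced T(s), with no common factor left to cancel. The denominator's leading coefficient is 21, so divide each of its coefficients by 21 to get the monic form.

Hence the answer: s^3 + s^2/21 - 16*s/21 - 8/21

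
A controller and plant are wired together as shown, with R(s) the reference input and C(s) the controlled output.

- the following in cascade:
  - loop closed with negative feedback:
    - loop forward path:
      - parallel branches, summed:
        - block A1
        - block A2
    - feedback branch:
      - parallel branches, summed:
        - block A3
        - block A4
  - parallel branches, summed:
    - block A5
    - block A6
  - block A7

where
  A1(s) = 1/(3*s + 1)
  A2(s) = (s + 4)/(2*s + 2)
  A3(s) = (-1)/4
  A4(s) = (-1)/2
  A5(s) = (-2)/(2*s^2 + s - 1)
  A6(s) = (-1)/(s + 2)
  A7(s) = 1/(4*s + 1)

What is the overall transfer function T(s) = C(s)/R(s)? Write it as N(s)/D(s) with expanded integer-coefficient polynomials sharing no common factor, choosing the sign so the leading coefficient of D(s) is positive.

First reduce the diagram to T(s).

1. combine A1, A2 in parallel, giving (3*s^2 + 15*s + 6)/(6*s^2 + 8*s + 2)
2. reduce the parallel group A3, A4, giving (-3)/4
3. reduce the feedback loop with forward (A1+A2) and return (A3+A4), giving (12*s^2 + 60*s + 24)/(15*s^2 - 13*s - 10)
4. combine A5, A6 in parallel, giving (-2*s^2 - 3*s - 3)/(2*s^3 + 5*s^2 + s - 2)
5. reduce the series chain [(A1+A2)/(1+(A1+A2)*(A3+A4))], (A5+A6), A7: this yields T(s), and no further normalization is needed

Answer: (-24*s^4 - 156*s^3 - 264*s^2 - 252*s - 72)/(120*s^6 + 226*s^5 - 231*s^4 - 442*s^3 - 29*s^2 + 96*s + 20)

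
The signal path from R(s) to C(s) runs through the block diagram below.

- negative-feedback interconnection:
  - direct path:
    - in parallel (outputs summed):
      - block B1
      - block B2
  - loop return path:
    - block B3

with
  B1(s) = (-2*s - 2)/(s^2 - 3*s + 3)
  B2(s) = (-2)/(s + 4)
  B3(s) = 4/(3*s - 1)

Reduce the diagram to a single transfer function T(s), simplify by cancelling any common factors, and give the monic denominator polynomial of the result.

[1] parallel reduction of B1, B2; result (-4*s^2 - 4*s - 14)/(s^3 + s^2 - 9*s + 12)
[2] close the feedback loop around (B1+B2), B3; result (-12*s^3 - 8*s^2 - 38*s + 14)/(3*s^4 + 2*s^3 - 44*s^2 + 29*s - 68)
No further cancellation is possible in the step-2 result, so that is T(s). Its denominator becomes monic after dividing by the leading coefficient 3.

Answer: s^4 + 2*s^3/3 - 44*s^2/3 + 29*s/3 - 68/3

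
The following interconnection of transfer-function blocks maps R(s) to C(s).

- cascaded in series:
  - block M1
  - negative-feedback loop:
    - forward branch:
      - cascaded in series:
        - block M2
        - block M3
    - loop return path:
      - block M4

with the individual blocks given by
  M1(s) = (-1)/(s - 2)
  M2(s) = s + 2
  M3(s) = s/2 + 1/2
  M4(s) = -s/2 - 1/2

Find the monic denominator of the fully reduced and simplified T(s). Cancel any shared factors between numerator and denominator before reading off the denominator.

Step 1 - cascade M2, M3, giving s^2/2 + 3*s/2 + 1
Step 2 - collapse the loop ((M2*M3) forward, M4 return), giving (-2*s^2 - 6*s - 4)/(s^3 + 4*s^2 + 5*s - 2)
Step 3 - series reduction of M1, [(M2*M3)/(1+(M2*M3)*M4)], giving (2*s^2 + 6*s + 4)/(s^4 + 2*s^3 - 3*s^2 - 12*s + 4)
Step 3 gives the fully reduced T(s), with no common factor left to cancel. The denominator is already monic (leading coefficient 1).

Final answer: s^4 + 2*s^3 - 3*s^2 - 12*s + 4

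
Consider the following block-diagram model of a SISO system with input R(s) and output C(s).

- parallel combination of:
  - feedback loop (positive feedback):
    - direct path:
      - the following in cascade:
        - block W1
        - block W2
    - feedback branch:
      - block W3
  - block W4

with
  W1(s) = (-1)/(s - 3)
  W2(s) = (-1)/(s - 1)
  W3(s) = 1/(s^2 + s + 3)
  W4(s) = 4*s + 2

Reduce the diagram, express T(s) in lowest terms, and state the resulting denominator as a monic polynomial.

The answer is s^4 - 3*s^3 + 2*s^2 - 9*s + 8.

Reasoning:
Step 1. series reduction of W1, W2 -> 1/(s^2 - 4*s + 3)
Step 2. collapse the loop ((W1*W2) forward, W3 return) -> (s^2 + s + 3)/(s^4 - 3*s^3 + 2*s^2 - 9*s + 8)
Step 3. reduce the parallel group [(W1*W2)/(1-(W1*W2)*W3)], W4 -> (4*s^5 - 10*s^4 + 2*s^3 - 31*s^2 + 15*s + 19)/(s^4 - 3*s^3 + 2*s^2 - 9*s + 8)
That last expression is T(s), already simplified, and its denominator is already monic.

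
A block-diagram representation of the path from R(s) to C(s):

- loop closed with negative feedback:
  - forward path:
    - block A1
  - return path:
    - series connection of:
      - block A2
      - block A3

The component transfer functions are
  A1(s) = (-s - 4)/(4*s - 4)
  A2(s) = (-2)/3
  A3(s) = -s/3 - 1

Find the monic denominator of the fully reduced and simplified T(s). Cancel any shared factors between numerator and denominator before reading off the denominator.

1. multiply A2, A3 (series): 2*s/9 + 2/3
2. collapse the loop (A1 forward, (A2*A3) return): (9*s + 36)/(2*s^2 - 22*s + 60)
No further cancellation is possible in the step-2 result, so that is T(s). Its denominator becomes monic after dividing by the leading coefficient 2.

Final answer: s^2 - 11*s + 30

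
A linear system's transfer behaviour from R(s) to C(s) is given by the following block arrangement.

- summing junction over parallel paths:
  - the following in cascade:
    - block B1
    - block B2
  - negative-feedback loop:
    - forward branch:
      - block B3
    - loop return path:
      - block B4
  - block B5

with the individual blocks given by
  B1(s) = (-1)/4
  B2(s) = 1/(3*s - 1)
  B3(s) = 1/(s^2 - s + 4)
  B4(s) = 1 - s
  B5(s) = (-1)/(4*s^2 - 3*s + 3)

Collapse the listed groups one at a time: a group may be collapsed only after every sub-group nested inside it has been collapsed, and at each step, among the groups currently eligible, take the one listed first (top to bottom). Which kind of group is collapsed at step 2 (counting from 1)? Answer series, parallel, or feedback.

Step 1. cascade B1, B2
Step 2. collapse the loop (B3 forward, B4 return)
Step 3. parallel reduction of (B1*B2), [B3/(1+B3*B4)], B5
Step 2 collapses a feedback group.

Answer: feedback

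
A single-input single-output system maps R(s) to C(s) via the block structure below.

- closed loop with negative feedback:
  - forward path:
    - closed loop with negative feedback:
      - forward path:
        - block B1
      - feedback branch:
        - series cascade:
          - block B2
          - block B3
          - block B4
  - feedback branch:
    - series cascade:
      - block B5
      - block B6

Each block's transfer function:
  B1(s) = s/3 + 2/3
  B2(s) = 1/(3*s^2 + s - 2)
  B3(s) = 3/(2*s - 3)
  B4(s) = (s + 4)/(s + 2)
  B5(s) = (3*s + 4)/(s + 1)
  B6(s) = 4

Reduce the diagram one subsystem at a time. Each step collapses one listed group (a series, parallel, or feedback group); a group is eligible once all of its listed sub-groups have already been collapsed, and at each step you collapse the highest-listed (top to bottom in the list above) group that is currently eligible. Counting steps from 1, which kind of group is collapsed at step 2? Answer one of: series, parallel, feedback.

(1) cascade B2, B3, B4
(2) close the feedback loop around B1, (B2*B3*B4)
(3) combine B5, B6 in series
(4) reduce the feedback loop with forward [B1/(1+B1*(B2*B3*B4))] and return (B5*B6)
Step 2 collapses a feedback group.

Therefore the answer is feedback.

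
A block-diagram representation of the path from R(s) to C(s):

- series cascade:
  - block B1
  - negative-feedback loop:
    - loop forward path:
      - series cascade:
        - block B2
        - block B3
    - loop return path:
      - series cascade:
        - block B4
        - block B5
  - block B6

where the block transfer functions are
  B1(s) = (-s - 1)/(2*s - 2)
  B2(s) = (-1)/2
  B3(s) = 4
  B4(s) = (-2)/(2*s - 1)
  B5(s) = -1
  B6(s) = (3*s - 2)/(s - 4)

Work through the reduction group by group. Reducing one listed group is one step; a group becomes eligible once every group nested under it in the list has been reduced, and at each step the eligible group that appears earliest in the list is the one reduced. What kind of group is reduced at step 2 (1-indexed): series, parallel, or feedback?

The answer is series.

Reasoning:
Step 1. combine B2, B3 in series
Step 2. reduce the series chain B4, B5
Step 3. reduce the feedback loop with forward (B2*B3) and return (B4*B5)
Step 4. combine B1, [(B2*B3)/(1+(B2*B3)*(B4*B5))], B6 in series
So the answer for step 2 is series.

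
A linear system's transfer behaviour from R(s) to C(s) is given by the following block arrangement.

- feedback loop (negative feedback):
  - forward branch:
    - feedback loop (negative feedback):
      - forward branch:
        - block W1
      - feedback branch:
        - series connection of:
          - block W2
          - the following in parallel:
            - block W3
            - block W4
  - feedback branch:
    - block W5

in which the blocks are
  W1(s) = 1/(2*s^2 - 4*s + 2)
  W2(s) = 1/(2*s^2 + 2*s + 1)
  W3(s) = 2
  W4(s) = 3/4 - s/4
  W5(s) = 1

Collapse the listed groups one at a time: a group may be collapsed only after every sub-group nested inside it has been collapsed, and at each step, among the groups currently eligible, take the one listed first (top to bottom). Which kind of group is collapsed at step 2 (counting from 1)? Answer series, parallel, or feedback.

(1) parallel reduction of W3, W4
(2) reduce the series chain W2, (W3+W4)
(3) reduce the feedback loop with forward W1 and return (W2*(W3+W4))
(4) feedback reduction of [W1/(1+W1*(W2*(W3+W4)))], W5
Step 2: series.

Therefore the answer is series.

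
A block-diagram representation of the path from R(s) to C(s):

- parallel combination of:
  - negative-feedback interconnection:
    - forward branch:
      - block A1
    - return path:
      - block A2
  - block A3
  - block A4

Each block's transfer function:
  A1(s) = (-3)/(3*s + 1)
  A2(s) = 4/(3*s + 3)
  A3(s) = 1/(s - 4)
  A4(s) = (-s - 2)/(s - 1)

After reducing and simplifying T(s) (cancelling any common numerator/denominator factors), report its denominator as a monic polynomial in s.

First reduce the diagram to T(s).

1. collapse the loop (A1 forward, A2 return), giving (-3*s - 3)/(3*s^2 + 4*s - 3)
2. reduce the parallel group [A1/(1+A1*A2)], A3, A4, giving (-3*s^4 + 2*s^3 + 48*s^2 + 22*s - 33)/(3*s^4 - 11*s^3 - 11*s^2 + 31*s - 12)
That last expression is T(s), already simplified. Scaling its denominator by 1/3 (the reciprocal of the leading coefficient) yields the monic denominator.

Answer: s^4 - 11*s^3/3 - 11*s^2/3 + 31*s/3 - 4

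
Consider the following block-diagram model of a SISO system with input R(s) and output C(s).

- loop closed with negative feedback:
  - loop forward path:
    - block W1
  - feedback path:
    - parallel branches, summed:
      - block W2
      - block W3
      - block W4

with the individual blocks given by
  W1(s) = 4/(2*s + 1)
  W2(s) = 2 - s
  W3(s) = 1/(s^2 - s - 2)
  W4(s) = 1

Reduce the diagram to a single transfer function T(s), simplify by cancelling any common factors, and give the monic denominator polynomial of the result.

Reducing step by step:

Step 1: reduce the parallel group W2, W3, W4, giving (-s^3 + 4*s^2 - s - 5)/(s^2 - s - 2)
Step 2: collapse the loop (W1 forward, (W2+W3+W4) return), giving (-4*s^2 + 4*s + 8)/(2*s^3 - 15*s^2 + 9*s + 22)
T(s) is the step-2 result (common factors already cancelled). Leading coefficient of the denominator: 2. Divide through by 2 for the monic polynomial.

Answer: s^3 - 15*s^2/2 + 9*s/2 + 11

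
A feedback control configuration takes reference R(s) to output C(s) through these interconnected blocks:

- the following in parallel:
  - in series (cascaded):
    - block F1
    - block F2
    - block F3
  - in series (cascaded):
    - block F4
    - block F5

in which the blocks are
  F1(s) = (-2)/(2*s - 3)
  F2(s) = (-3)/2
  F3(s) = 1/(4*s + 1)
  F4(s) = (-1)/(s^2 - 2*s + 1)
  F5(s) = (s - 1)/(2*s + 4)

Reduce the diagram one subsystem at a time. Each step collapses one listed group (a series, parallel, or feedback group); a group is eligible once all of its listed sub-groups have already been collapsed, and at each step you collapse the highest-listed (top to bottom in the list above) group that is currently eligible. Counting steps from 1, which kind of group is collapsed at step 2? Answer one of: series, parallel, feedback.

The answer is series.

Reasoning:
Step 1. multiply F1, F2, F3 (series)
Step 2. multiply F4, F5 (series)
Step 3. parallel reduction of (F1*F2*F3), (F4*F5)
Step 2: series.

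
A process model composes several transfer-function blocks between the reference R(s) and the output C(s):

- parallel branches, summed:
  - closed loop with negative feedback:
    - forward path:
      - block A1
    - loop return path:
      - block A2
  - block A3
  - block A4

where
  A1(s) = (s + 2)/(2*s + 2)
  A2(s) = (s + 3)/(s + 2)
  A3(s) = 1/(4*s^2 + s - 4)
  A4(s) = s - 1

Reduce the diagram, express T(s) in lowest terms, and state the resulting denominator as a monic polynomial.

Reducing step by step:

1. collapse the loop (A1 forward, A2 return); result (s + 2)/(3*s + 5)
2. combine [A1/(1+A1*A2)], A3, A4 in parallel; result (12*s^4 + 15*s^3 - 21*s^2 - 12*s + 17)/(12*s^3 + 23*s^2 - 7*s - 20)
No further cancellation is possible in the step-2 result, so that is T(s). Its denominator becomes monic after dividing by the leading coefficient 12.

Answer: s^3 + 23*s^2/12 - 7*s/12 - 5/3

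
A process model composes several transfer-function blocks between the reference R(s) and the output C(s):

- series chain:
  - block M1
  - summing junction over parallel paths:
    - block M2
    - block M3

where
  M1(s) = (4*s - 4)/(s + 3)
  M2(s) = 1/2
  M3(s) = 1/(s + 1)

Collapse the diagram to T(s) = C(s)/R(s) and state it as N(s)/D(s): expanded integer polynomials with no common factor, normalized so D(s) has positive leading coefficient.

The answer is (2*s - 2)/(s + 1).

Reasoning:
1. reduce the parallel group M2, M3 -> (s + 3)/(2*s + 2)
2. combine M1, (M2+M3) in series - this is the overall T(s), already in the required normalized form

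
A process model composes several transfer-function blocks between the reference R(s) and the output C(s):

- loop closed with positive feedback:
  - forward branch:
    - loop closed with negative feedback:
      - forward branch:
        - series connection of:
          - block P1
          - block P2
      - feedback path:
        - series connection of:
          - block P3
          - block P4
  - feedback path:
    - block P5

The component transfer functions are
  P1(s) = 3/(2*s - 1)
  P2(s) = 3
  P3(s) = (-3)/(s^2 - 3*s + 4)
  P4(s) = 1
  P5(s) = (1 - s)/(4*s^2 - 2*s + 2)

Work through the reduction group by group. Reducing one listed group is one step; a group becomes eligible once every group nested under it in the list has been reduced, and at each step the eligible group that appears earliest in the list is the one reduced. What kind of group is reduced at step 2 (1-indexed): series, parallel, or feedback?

Step 1 - multiply P1, P2 (series)
Step 2 - reduce the series chain P3, P4
Step 3 - feedback reduction of (P1*P2), (P3*P4)
Step 4 - apply the feedback formula to [(P1*P2)/(1+(P1*P2)*(P3*P4))], P5
The group at step 2 is a series group.

Final answer: series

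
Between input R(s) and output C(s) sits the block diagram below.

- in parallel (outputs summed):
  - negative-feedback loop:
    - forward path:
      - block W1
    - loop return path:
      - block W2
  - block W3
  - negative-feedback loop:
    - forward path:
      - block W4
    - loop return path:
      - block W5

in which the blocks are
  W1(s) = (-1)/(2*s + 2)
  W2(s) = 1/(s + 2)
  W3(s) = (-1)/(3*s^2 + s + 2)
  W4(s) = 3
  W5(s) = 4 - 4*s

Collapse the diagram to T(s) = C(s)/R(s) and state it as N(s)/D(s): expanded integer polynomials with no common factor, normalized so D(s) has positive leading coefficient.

First reduce the diagram to T(s).

Step 1. collapse the loop (W1 forward, W2 return) -> (-s - 2)/(2*s^2 + 6*s + 3)
Step 2. apply the feedback formula to W4, W5 -> (-3)/(12*s - 13)
Step 3. parallel reduction of [W1/(1+W1*W2)], W3, [W4/(1+W4*W5)]; the result is T(s) itself (integer coefficients, no common factor, positive leading denominator coefficient)

Answer: (-54*s^4 - 129*s^3 - 60*s^2 + s + 73)/(72*s^5 + 162*s^4 - 32*s^3 - 67*s^2 - 123*s - 78)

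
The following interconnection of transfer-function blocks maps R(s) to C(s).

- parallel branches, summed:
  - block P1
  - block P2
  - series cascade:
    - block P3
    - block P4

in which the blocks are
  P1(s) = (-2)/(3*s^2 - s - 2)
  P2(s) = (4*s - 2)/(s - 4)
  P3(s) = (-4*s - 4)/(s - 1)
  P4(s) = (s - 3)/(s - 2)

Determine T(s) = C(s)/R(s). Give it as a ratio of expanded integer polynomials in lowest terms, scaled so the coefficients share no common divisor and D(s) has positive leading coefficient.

(1) multiply P3, P4 (series), giving (-4*s^2 + 8*s + 12)/(s^2 - 3*s + 2)
(2) add P1, P2, (P3*P4) (parallel), giving the overall T(s)

Answer: (30*s^3 - 156*s - 120)/(3*s^4 - 19*s^3 + 28*s^2 + 4*s - 16)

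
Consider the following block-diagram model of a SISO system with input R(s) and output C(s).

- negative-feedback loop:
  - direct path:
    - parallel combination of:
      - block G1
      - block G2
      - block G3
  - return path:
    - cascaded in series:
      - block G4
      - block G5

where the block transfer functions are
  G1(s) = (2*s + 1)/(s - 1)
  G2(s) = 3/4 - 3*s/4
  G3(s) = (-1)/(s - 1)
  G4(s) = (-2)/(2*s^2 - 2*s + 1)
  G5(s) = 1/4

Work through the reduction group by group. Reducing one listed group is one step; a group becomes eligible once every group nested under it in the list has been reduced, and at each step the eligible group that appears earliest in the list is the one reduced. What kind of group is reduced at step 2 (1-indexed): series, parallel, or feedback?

Step 1 - combine G1, G2, G3 in parallel
Step 2 - multiply G4, G5 (series)
Step 3 - close the feedback loop around (G1+G2+G3), (G4*G5)
Step 2: series.

Hence the answer: series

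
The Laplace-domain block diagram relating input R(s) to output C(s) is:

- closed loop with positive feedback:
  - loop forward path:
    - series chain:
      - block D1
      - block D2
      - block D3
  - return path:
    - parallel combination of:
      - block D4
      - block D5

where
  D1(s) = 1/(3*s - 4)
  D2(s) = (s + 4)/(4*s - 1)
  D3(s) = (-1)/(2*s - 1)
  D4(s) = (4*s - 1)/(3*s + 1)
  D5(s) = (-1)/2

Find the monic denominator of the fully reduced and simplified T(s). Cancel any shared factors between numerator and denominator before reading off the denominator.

(1) reduce the series chain D1, D2, D3 gives (-s - 4)/(24*s^3 - 50*s^2 + 27*s - 4)
(2) combine D4, D5 in parallel gives (5*s - 3)/(6*s + 2)
(3) apply the feedback formula to (D1*D2*D3), (D4+D5) gives (-6*s^2 - 26*s - 8)/(144*s^4 - 252*s^3 + 67*s^2 + 47*s - 20)
That last expression is T(s), already simplified. Scaling its denominator by 1/144 (the reciprocal of the leading coefficient) yields the monic denominator.

Therefore the answer is s^4 - 7*s^3/4 + 67*s^2/144 + 47*s/144 - 5/36.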